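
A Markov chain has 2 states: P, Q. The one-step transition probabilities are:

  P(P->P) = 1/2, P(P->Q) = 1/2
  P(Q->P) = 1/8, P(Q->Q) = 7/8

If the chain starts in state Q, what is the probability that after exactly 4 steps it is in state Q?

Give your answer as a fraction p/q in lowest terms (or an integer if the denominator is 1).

Computing P^4 by repeated multiplication:
P^1 =
  P: [1/2, 1/2]
  Q: [1/8, 7/8]
P^2 =
  P: [5/16, 11/16]
  Q: [11/64, 53/64]
P^3 =
  P: [31/128, 97/128]
  Q: [97/512, 415/512]
P^4 =
  P: [221/1024, 803/1024]
  Q: [803/4096, 3293/4096]

(P^4)[Q -> Q] = 3293/4096

Answer: 3293/4096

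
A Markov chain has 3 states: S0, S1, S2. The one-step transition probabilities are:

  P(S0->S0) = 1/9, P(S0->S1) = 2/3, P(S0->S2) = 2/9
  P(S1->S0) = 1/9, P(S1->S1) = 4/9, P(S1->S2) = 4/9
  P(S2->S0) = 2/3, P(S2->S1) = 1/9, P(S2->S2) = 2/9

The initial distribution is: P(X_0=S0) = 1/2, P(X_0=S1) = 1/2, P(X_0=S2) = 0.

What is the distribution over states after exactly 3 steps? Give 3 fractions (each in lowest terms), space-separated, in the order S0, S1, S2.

Answer: 221/729 32/81 220/729

Derivation:
Propagating the distribution step by step (d_{t+1} = d_t * P):
d_0 = (S0=1/2, S1=1/2, S2=0)
  d_1[S0] = 1/2*1/9 + 1/2*1/9 + 0*2/3 = 1/9
  d_1[S1] = 1/2*2/3 + 1/2*4/9 + 0*1/9 = 5/9
  d_1[S2] = 1/2*2/9 + 1/2*4/9 + 0*2/9 = 1/3
d_1 = (S0=1/9, S1=5/9, S2=1/3)
  d_2[S0] = 1/9*1/9 + 5/9*1/9 + 1/3*2/3 = 8/27
  d_2[S1] = 1/9*2/3 + 5/9*4/9 + 1/3*1/9 = 29/81
  d_2[S2] = 1/9*2/9 + 5/9*4/9 + 1/3*2/9 = 28/81
d_2 = (S0=8/27, S1=29/81, S2=28/81)
  d_3[S0] = 8/27*1/9 + 29/81*1/9 + 28/81*2/3 = 221/729
  d_3[S1] = 8/27*2/3 + 29/81*4/9 + 28/81*1/9 = 32/81
  d_3[S2] = 8/27*2/9 + 29/81*4/9 + 28/81*2/9 = 220/729
d_3 = (S0=221/729, S1=32/81, S2=220/729)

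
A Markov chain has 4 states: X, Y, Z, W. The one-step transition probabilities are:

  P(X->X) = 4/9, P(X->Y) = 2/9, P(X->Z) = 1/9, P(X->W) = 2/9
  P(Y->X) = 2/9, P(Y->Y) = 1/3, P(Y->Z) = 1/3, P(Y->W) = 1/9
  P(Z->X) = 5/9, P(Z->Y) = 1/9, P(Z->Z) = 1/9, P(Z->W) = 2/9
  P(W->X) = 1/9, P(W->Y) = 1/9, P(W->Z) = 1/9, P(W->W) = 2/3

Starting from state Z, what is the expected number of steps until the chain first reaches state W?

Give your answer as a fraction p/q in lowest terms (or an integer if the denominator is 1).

Answer: 657/131

Derivation:
Let h_i = expected steps to first reach W from state i.
Boundary: h_W = 0.
First-step equations for the other states:
  h_X = 1 + 4/9*h_X + 2/9*h_Y + 1/9*h_Z + 2/9*h_W
  h_Y = 1 + 2/9*h_X + 1/3*h_Y + 1/3*h_Z + 1/9*h_W
  h_Z = 1 + 5/9*h_X + 1/9*h_Y + 1/9*h_Z + 2/9*h_W

Substituting h_W = 0 and rearranging gives the linear system (I - Q) h = 1:
  [5/9, -2/9, -1/9] . (h_X, h_Y, h_Z) = 1
  [-2/9, 2/3, -1/3] . (h_X, h_Y, h_Z) = 1
  [-5/9, -1/9, 8/9] . (h_X, h_Y, h_Z) = 1

Solving yields:
  h_X = 666/131
  h_Y = 747/131
  h_Z = 657/131

Starting state is Z, so the expected hitting time is h_Z = 657/131.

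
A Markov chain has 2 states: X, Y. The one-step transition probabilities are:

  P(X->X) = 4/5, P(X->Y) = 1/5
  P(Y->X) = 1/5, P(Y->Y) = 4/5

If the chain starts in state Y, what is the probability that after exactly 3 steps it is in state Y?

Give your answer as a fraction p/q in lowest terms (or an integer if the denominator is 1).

Answer: 76/125

Derivation:
Computing P^3 by repeated multiplication:
P^1 =
  X: [4/5, 1/5]
  Y: [1/5, 4/5]
P^2 =
  X: [17/25, 8/25]
  Y: [8/25, 17/25]
P^3 =
  X: [76/125, 49/125]
  Y: [49/125, 76/125]

(P^3)[Y -> Y] = 76/125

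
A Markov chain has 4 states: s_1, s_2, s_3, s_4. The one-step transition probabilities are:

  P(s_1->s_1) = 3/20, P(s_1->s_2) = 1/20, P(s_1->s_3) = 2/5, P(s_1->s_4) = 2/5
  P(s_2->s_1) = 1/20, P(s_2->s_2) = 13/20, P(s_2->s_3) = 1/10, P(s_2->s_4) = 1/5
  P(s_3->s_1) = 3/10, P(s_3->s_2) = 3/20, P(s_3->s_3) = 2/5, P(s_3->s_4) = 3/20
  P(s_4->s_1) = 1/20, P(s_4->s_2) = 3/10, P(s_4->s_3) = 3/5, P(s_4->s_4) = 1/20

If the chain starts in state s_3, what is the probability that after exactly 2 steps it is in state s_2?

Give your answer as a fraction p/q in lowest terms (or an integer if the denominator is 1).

Computing P^2 by repeated multiplication:
P^1 =
  s_1: [3/20, 1/20, 2/5, 2/5]
  s_2: [1/20, 13/20, 1/10, 1/5]
  s_3: [3/10, 3/20, 2/5, 3/20]
  s_4: [1/20, 3/10, 3/5, 1/20]
P^2 =
  s_1: [33/200, 11/50, 93/200, 3/20]
  s_2: [2/25, 1/2, 49/200, 7/40]
  s_3: [9/50, 87/400, 77/200, 87/400]
  s_4: [41/200, 121/400, 8/25, 69/400]

(P^2)[s_3 -> s_2] = 87/400

Answer: 87/400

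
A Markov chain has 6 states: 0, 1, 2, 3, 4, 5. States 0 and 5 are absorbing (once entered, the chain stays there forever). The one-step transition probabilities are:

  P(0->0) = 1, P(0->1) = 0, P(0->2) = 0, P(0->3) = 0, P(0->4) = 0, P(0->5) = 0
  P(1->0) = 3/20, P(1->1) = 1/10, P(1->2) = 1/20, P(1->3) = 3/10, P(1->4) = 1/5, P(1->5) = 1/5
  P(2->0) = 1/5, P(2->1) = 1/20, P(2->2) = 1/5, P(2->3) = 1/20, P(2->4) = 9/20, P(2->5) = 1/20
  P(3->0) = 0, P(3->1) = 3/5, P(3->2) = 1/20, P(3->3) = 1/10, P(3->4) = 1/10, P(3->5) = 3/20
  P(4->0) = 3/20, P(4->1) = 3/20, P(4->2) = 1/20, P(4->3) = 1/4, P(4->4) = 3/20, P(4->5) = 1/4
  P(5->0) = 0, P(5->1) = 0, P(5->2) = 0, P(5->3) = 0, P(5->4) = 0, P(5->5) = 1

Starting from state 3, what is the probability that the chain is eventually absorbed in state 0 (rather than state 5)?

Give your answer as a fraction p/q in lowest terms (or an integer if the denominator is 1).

Answer: 8547/26218

Derivation:
Let a_i = P(absorbed in 0 | start in state i).
Boundary conditions: a_0 = 1, a_5 = 0.
For each transient state i, a_i = sum_j P(i->j) * a_j:
  a_1 = 3/20*a_0 + 1/10*a_1 + 1/20*a_2 + 3/10*a_3 + 1/5*a_4 + 1/5*a_5
  a_2 = 1/5*a_0 + 1/20*a_1 + 1/5*a_2 + 1/20*a_3 + 9/20*a_4 + 1/20*a_5
  a_3 = 0*a_0 + 3/5*a_1 + 1/20*a_2 + 1/10*a_3 + 1/10*a_4 + 3/20*a_5
  a_4 = 3/20*a_0 + 3/20*a_1 + 1/20*a_2 + 1/4*a_3 + 3/20*a_4 + 1/4*a_5

Substituting a_0 = 1 and a_5 = 0, rearrange to (I - Q) a = r where r[i] = P(i -> 0):
  [9/10, -1/20, -3/10, -1/5] . (a_1, a_2, a_3, a_4) = 3/20
  [-1/20, 4/5, -1/20, -9/20] . (a_1, a_2, a_3, a_4) = 1/5
  [-3/5, -1/20, 9/10, -1/10] . (a_1, a_2, a_3, a_4) = 0
  [-3/20, -1/20, -1/4, 17/20] . (a_1, a_2, a_3, a_4) = 3/20

Solving yields:
  a_1 = 5053/13109
  a_2 = 6588/13109
  a_3 = 8547/26218
  a_4 = 9699/26218

Starting state is 3, so the absorption probability is a_3 = 8547/26218.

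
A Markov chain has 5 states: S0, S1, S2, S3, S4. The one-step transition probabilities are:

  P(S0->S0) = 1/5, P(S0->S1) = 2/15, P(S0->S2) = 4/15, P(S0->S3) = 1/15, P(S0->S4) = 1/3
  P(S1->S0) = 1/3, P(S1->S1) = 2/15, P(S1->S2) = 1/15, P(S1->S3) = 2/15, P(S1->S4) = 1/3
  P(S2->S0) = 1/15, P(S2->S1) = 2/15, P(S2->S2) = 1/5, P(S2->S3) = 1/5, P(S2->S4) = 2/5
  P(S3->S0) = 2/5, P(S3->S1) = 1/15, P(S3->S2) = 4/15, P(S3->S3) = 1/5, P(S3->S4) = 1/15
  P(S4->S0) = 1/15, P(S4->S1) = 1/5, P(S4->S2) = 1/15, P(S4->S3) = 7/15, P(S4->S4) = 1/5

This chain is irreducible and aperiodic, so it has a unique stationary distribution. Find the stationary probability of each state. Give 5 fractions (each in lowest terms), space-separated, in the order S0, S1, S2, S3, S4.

The stationary distribution satisfies pi = pi * P, i.e.:
  pi_S0 = 1/5*pi_S0 + 1/3*pi_S1 + 1/15*pi_S2 + 2/5*pi_S3 + 1/15*pi_S4
  pi_S1 = 2/15*pi_S0 + 2/15*pi_S1 + 2/15*pi_S2 + 1/15*pi_S3 + 1/5*pi_S4
  pi_S2 = 4/15*pi_S0 + 1/15*pi_S1 + 1/5*pi_S2 + 4/15*pi_S3 + 1/15*pi_S4
  pi_S3 = 1/15*pi_S0 + 2/15*pi_S1 + 1/5*pi_S2 + 1/5*pi_S3 + 7/15*pi_S4
  pi_S4 = 1/3*pi_S0 + 1/3*pi_S1 + 2/5*pi_S2 + 1/15*pi_S3 + 1/5*pi_S4
with normalization: pi_S0 + pi_S1 + pi_S2 + pi_S3 + pi_S4 = 1.

Using the first 4 balance equations plus normalization, the linear system A*pi = b is:
  [-4/5, 1/3, 1/15, 2/5, 1/15] . pi = 0
  [2/15, -13/15, 2/15, 1/15, 1/5] . pi = 0
  [4/15, 1/15, -4/5, 4/15, 1/15] . pi = 0
  [1/15, 2/15, 1/5, -4/5, 7/15] . pi = 0
  [1, 1, 1, 1, 1] . pi = 1

Solving yields:
  pi_S0 = 4087/19753
  pi_S1 = 7981/59259
  pi_S2 = 3512/19753
  pi_S3 = 13642/59259
  pi_S4 = 14839/59259

Verification (pi * P):
  4087/19753*1/5 + 7981/59259*1/3 + 3512/19753*1/15 + 13642/59259*2/5 + 14839/59259*1/15 = 4087/19753 = pi_S0  (ok)
  4087/19753*2/15 + 7981/59259*2/15 + 3512/19753*2/15 + 13642/59259*1/15 + 14839/59259*1/5 = 7981/59259 = pi_S1  (ok)
  4087/19753*4/15 + 7981/59259*1/15 + 3512/19753*1/5 + 13642/59259*4/15 + 14839/59259*1/15 = 3512/19753 = pi_S2  (ok)
  4087/19753*1/15 + 7981/59259*2/15 + 3512/19753*1/5 + 13642/59259*1/5 + 14839/59259*7/15 = 13642/59259 = pi_S3  (ok)
  4087/19753*1/3 + 7981/59259*1/3 + 3512/19753*2/5 + 13642/59259*1/15 + 14839/59259*1/5 = 14839/59259 = pi_S4  (ok)

Answer: 4087/19753 7981/59259 3512/19753 13642/59259 14839/59259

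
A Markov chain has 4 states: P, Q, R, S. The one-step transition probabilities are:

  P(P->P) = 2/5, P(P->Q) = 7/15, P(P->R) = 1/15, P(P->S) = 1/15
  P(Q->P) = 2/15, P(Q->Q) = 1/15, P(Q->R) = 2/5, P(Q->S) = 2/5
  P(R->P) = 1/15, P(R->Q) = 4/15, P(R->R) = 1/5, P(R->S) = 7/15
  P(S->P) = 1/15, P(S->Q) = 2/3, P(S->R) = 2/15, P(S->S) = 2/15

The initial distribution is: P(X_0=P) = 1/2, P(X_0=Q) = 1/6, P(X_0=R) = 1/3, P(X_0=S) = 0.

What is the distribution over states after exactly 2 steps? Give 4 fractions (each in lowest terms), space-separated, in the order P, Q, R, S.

Answer: 23/135 79/225 293/1350 353/1350

Derivation:
Propagating the distribution step by step (d_{t+1} = d_t * P):
d_0 = (P=1/2, Q=1/6, R=1/3, S=0)
  d_1[P] = 1/2*2/5 + 1/6*2/15 + 1/3*1/15 + 0*1/15 = 11/45
  d_1[Q] = 1/2*7/15 + 1/6*1/15 + 1/3*4/15 + 0*2/3 = 1/3
  d_1[R] = 1/2*1/15 + 1/6*2/5 + 1/3*1/5 + 0*2/15 = 1/6
  d_1[S] = 1/2*1/15 + 1/6*2/5 + 1/3*7/15 + 0*2/15 = 23/90
d_1 = (P=11/45, Q=1/3, R=1/6, S=23/90)
  d_2[P] = 11/45*2/5 + 1/3*2/15 + 1/6*1/15 + 23/90*1/15 = 23/135
  d_2[Q] = 11/45*7/15 + 1/3*1/15 + 1/6*4/15 + 23/90*2/3 = 79/225
  d_2[R] = 11/45*1/15 + 1/3*2/5 + 1/6*1/5 + 23/90*2/15 = 293/1350
  d_2[S] = 11/45*1/15 + 1/3*2/5 + 1/6*7/15 + 23/90*2/15 = 353/1350
d_2 = (P=23/135, Q=79/225, R=293/1350, S=353/1350)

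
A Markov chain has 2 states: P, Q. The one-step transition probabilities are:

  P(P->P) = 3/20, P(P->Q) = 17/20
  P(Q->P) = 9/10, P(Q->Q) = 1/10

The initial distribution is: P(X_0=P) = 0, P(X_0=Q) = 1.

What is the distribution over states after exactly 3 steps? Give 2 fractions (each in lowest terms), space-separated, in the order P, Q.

Propagating the distribution step by step (d_{t+1} = d_t * P):
d_0 = (P=0, Q=1)
  d_1[P] = 0*3/20 + 1*9/10 = 9/10
  d_1[Q] = 0*17/20 + 1*1/10 = 1/10
d_1 = (P=9/10, Q=1/10)
  d_2[P] = 9/10*3/20 + 1/10*9/10 = 9/40
  d_2[Q] = 9/10*17/20 + 1/10*1/10 = 31/40
d_2 = (P=9/40, Q=31/40)
  d_3[P] = 9/40*3/20 + 31/40*9/10 = 117/160
  d_3[Q] = 9/40*17/20 + 31/40*1/10 = 43/160
d_3 = (P=117/160, Q=43/160)

Answer: 117/160 43/160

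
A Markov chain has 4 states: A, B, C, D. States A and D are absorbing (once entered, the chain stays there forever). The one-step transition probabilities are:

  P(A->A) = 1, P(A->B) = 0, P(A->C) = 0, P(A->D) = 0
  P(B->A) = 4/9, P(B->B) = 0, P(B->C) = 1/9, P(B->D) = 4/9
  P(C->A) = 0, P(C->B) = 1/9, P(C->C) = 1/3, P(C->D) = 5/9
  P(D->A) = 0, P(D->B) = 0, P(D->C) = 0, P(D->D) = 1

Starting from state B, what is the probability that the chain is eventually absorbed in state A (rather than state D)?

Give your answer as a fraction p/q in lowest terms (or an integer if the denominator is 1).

Let a_i = P(absorbed in A | start in state i).
Boundary conditions: a_A = 1, a_D = 0.
For each transient state i, a_i = sum_j P(i->j) * a_j:
  a_B = 4/9*a_A + 0*a_B + 1/9*a_C + 4/9*a_D
  a_C = 0*a_A + 1/9*a_B + 1/3*a_C + 5/9*a_D

Substituting a_A = 1 and a_D = 0, rearrange to (I - Q) a = r where r[i] = P(i -> A):
  [1, -1/9] . (a_B, a_C) = 4/9
  [-1/9, 2/3] . (a_B, a_C) = 0

Solving yields:
  a_B = 24/53
  a_C = 4/53

Starting state is B, so the absorption probability is a_B = 24/53.

Answer: 24/53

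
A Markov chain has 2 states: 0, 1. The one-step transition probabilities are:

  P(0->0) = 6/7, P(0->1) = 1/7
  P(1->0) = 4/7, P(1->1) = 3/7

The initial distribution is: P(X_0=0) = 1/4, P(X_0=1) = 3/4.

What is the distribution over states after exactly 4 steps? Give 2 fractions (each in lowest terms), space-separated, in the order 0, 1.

Propagating the distribution step by step (d_{t+1} = d_t * P):
d_0 = (0=1/4, 1=3/4)
  d_1[0] = 1/4*6/7 + 3/4*4/7 = 9/14
  d_1[1] = 1/4*1/7 + 3/4*3/7 = 5/14
d_1 = (0=9/14, 1=5/14)
  d_2[0] = 9/14*6/7 + 5/14*4/7 = 37/49
  d_2[1] = 9/14*1/7 + 5/14*3/7 = 12/49
d_2 = (0=37/49, 1=12/49)
  d_3[0] = 37/49*6/7 + 12/49*4/7 = 270/343
  d_3[1] = 37/49*1/7 + 12/49*3/7 = 73/343
d_3 = (0=270/343, 1=73/343)
  d_4[0] = 270/343*6/7 + 73/343*4/7 = 1912/2401
  d_4[1] = 270/343*1/7 + 73/343*3/7 = 489/2401
d_4 = (0=1912/2401, 1=489/2401)

Answer: 1912/2401 489/2401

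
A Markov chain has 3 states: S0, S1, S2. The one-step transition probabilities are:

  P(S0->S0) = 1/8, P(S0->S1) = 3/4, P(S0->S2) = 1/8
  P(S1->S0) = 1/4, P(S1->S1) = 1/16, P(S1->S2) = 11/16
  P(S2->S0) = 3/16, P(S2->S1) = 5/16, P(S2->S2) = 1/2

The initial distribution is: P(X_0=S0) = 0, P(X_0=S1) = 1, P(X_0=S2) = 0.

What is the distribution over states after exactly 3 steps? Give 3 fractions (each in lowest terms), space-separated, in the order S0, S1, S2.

Propagating the distribution step by step (d_{t+1} = d_t * P):
d_0 = (S0=0, S1=1, S2=0)
  d_1[S0] = 0*1/8 + 1*1/4 + 0*3/16 = 1/4
  d_1[S1] = 0*3/4 + 1*1/16 + 0*5/16 = 1/16
  d_1[S2] = 0*1/8 + 1*11/16 + 0*1/2 = 11/16
d_1 = (S0=1/4, S1=1/16, S2=11/16)
  d_2[S0] = 1/4*1/8 + 1/16*1/4 + 11/16*3/16 = 45/256
  d_2[S1] = 1/4*3/4 + 1/16*1/16 + 11/16*5/16 = 13/32
  d_2[S2] = 1/4*1/8 + 1/16*11/16 + 11/16*1/2 = 107/256
d_2 = (S0=45/256, S1=13/32, S2=107/256)
  d_3[S0] = 45/256*1/8 + 13/32*1/4 + 107/256*3/16 = 827/4096
  d_3[S1] = 45/256*3/4 + 13/32*1/16 + 107/256*5/16 = 1179/4096
  d_3[S2] = 45/256*1/8 + 13/32*11/16 + 107/256*1/2 = 1045/2048
d_3 = (S0=827/4096, S1=1179/4096, S2=1045/2048)

Answer: 827/4096 1179/4096 1045/2048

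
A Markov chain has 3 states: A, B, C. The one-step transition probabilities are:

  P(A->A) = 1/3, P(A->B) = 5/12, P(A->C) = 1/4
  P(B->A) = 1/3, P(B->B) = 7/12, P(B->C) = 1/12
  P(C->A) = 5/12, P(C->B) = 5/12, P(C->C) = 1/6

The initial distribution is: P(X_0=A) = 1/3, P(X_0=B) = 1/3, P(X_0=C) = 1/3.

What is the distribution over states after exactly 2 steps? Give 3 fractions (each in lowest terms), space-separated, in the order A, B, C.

Answer: 25/72 107/216 17/108

Derivation:
Propagating the distribution step by step (d_{t+1} = d_t * P):
d_0 = (A=1/3, B=1/3, C=1/3)
  d_1[A] = 1/3*1/3 + 1/3*1/3 + 1/3*5/12 = 13/36
  d_1[B] = 1/3*5/12 + 1/3*7/12 + 1/3*5/12 = 17/36
  d_1[C] = 1/3*1/4 + 1/3*1/12 + 1/3*1/6 = 1/6
d_1 = (A=13/36, B=17/36, C=1/6)
  d_2[A] = 13/36*1/3 + 17/36*1/3 + 1/6*5/12 = 25/72
  d_2[B] = 13/36*5/12 + 17/36*7/12 + 1/6*5/12 = 107/216
  d_2[C] = 13/36*1/4 + 17/36*1/12 + 1/6*1/6 = 17/108
d_2 = (A=25/72, B=107/216, C=17/108)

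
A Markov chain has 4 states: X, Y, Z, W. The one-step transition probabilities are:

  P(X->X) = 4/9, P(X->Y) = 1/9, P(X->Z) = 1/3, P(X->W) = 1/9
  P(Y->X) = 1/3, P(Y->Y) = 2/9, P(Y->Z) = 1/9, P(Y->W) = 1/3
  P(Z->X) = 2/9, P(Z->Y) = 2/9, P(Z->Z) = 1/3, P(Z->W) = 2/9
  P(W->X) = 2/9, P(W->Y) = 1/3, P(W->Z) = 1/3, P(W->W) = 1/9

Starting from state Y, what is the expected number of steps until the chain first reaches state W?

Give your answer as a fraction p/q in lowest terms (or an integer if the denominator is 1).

Let h_i = expected steps to first reach W from state i.
Boundary: h_W = 0.
First-step equations for the other states:
  h_X = 1 + 4/9*h_X + 1/9*h_Y + 1/3*h_Z + 1/9*h_W
  h_Y = 1 + 1/3*h_X + 2/9*h_Y + 1/9*h_Z + 1/3*h_W
  h_Z = 1 + 2/9*h_X + 2/9*h_Y + 1/3*h_Z + 2/9*h_W

Substituting h_W = 0 and rearranging gives the linear system (I - Q) h = 1:
  [5/9, -1/9, -1/3] . (h_X, h_Y, h_Z) = 1
  [-1/3, 7/9, -1/9] . (h_X, h_Y, h_Z) = 1
  [-2/9, -2/9, 2/3] . (h_X, h_Y, h_Z) = 1

Solving yields:
  h_X = 111/20
  h_Y = 87/20
  h_Z = 24/5

Starting state is Y, so the expected hitting time is h_Y = 87/20.

Answer: 87/20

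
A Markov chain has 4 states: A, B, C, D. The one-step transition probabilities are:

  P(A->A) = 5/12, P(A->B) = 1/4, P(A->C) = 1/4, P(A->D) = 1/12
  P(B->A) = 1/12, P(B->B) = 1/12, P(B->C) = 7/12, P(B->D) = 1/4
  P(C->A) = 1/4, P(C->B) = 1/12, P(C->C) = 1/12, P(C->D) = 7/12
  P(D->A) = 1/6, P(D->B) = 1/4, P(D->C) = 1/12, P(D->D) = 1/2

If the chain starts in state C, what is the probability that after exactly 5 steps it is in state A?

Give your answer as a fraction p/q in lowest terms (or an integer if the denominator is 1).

Answer: 18721/82944

Derivation:
Computing P^5 by repeated multiplication:
P^1 =
  A: [5/12, 1/4, 1/4, 1/12]
  B: [1/12, 1/12, 7/12, 1/4]
  C: [1/4, 1/12, 1/12, 7/12]
  D: [1/6, 1/4, 1/12, 1/2]
P^2 =
  A: [13/48, 1/6, 5/18, 41/144]
  B: [11/48, 5/36, 5/36, 71/144]
  C: [11/48, 2/9, 1/6, 55/144]
  D: [7/36, 7/36, 17/72, 3/8]
P^3 =
  A: [421/1728, 19/108, 61/288, 637/1728]
  B: [43/192, 11/54, 55/288, 659/1728]
  C: [379/1728, 5/27, 67/288, 209/576]
  D: [7/32, 77/432, 23/108, 337/864]
P^4 =
  A: [4781/20736, 961/5184, 2197/10368, 7717/20736]
  B: [4595/20736, 955/5184, 769/3456, 2569/6912]
  C: [4675/20736, 935/5184, 2203/10368, 7915/20736]
  D: [775/3456, 479/2592, 361/1728, 3961/10368]
P^5 =
  A: [56365/248832, 3811/20736, 26681/124416, 93373/248832]
  B: [56051/248832, 11335/62208, 26423/124416, 94595/248832]
  C: [18721/82944, 11479/62208, 26263/124416, 31409/82944]
  D: [27961/124416, 5735/31104, 491/2304, 15667/41472]

(P^5)[C -> A] = 18721/82944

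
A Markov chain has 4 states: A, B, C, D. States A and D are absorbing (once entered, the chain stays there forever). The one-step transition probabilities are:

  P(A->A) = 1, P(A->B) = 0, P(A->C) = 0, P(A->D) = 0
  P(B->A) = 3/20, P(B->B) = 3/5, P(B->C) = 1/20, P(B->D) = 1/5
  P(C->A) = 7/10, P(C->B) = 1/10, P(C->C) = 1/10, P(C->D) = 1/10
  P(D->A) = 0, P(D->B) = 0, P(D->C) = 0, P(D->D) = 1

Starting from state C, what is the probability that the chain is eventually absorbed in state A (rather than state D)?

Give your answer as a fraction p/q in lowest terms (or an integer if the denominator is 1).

Let a_i = P(absorbed in A | start in state i).
Boundary conditions: a_A = 1, a_D = 0.
For each transient state i, a_i = sum_j P(i->j) * a_j:
  a_B = 3/20*a_A + 3/5*a_B + 1/20*a_C + 1/5*a_D
  a_C = 7/10*a_A + 1/10*a_B + 1/10*a_C + 1/10*a_D

Substituting a_A = 1 and a_D = 0, rearrange to (I - Q) a = r where r[i] = P(i -> A):
  [2/5, -1/20] . (a_B, a_C) = 3/20
  [-1/10, 9/10] . (a_B, a_C) = 7/10

Solving yields:
  a_B = 34/71
  a_C = 59/71

Starting state is C, so the absorption probability is a_C = 59/71.

Answer: 59/71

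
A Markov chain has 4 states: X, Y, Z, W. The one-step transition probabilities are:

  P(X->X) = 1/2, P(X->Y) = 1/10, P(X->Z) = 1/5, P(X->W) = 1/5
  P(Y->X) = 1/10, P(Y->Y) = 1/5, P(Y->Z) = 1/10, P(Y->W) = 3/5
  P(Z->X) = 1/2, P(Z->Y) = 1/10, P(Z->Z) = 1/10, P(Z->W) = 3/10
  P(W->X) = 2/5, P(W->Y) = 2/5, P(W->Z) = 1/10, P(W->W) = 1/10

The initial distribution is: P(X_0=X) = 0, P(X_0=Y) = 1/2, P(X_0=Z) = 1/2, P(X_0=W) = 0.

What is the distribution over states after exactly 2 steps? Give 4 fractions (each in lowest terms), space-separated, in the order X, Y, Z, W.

Answer: 79/200 1/4 13/100 9/40

Derivation:
Propagating the distribution step by step (d_{t+1} = d_t * P):
d_0 = (X=0, Y=1/2, Z=1/2, W=0)
  d_1[X] = 0*1/2 + 1/2*1/10 + 1/2*1/2 + 0*2/5 = 3/10
  d_1[Y] = 0*1/10 + 1/2*1/5 + 1/2*1/10 + 0*2/5 = 3/20
  d_1[Z] = 0*1/5 + 1/2*1/10 + 1/2*1/10 + 0*1/10 = 1/10
  d_1[W] = 0*1/5 + 1/2*3/5 + 1/2*3/10 + 0*1/10 = 9/20
d_1 = (X=3/10, Y=3/20, Z=1/10, W=9/20)
  d_2[X] = 3/10*1/2 + 3/20*1/10 + 1/10*1/2 + 9/20*2/5 = 79/200
  d_2[Y] = 3/10*1/10 + 3/20*1/5 + 1/10*1/10 + 9/20*2/5 = 1/4
  d_2[Z] = 3/10*1/5 + 3/20*1/10 + 1/10*1/10 + 9/20*1/10 = 13/100
  d_2[W] = 3/10*1/5 + 3/20*3/5 + 1/10*3/10 + 9/20*1/10 = 9/40
d_2 = (X=79/200, Y=1/4, Z=13/100, W=9/40)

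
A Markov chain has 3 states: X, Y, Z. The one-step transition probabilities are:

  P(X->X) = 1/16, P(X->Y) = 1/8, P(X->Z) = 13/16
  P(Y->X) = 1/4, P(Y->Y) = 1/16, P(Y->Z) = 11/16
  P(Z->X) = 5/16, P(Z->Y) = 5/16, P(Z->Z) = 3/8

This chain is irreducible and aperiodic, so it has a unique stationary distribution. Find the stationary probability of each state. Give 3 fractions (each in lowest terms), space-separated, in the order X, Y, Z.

Answer: 95/397 85/397 217/397

Derivation:
The stationary distribution satisfies pi = pi * P, i.e.:
  pi_X = 1/16*pi_X + 1/4*pi_Y + 5/16*pi_Z
  pi_Y = 1/8*pi_X + 1/16*pi_Y + 5/16*pi_Z
  pi_Z = 13/16*pi_X + 11/16*pi_Y + 3/8*pi_Z
with normalization: pi_X + pi_Y + pi_Z = 1.

Using the first 2 balance equations plus normalization, the linear system A*pi = b is:
  [-15/16, 1/4, 5/16] . pi = 0
  [1/8, -15/16, 5/16] . pi = 0
  [1, 1, 1] . pi = 1

Solving yields:
  pi_X = 95/397
  pi_Y = 85/397
  pi_Z = 217/397

Verification (pi * P):
  95/397*1/16 + 85/397*1/4 + 217/397*5/16 = 95/397 = pi_X  (ok)
  95/397*1/8 + 85/397*1/16 + 217/397*5/16 = 85/397 = pi_Y  (ok)
  95/397*13/16 + 85/397*11/16 + 217/397*3/8 = 217/397 = pi_Z  (ok)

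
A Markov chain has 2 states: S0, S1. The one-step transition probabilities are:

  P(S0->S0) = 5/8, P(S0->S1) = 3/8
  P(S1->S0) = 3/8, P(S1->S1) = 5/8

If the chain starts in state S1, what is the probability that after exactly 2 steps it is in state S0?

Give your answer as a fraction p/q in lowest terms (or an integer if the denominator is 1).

Computing P^2 by repeated multiplication:
P^1 =
  S0: [5/8, 3/8]
  S1: [3/8, 5/8]
P^2 =
  S0: [17/32, 15/32]
  S1: [15/32, 17/32]

(P^2)[S1 -> S0] = 15/32

Answer: 15/32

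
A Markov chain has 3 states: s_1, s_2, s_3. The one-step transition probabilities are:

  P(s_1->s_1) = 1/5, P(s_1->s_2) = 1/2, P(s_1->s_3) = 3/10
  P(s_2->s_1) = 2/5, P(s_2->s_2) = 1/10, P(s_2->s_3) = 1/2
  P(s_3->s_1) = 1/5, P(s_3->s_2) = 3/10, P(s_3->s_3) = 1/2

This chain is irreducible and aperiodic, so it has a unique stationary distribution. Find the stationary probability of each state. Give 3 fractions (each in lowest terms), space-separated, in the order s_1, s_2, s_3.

Answer: 15/58 17/58 13/29

Derivation:
The stationary distribution satisfies pi = pi * P, i.e.:
  pi_s_1 = 1/5*pi_s_1 + 2/5*pi_s_2 + 1/5*pi_s_3
  pi_s_2 = 1/2*pi_s_1 + 1/10*pi_s_2 + 3/10*pi_s_3
  pi_s_3 = 3/10*pi_s_1 + 1/2*pi_s_2 + 1/2*pi_s_3
with normalization: pi_s_1 + pi_s_2 + pi_s_3 = 1.

Using the first 2 balance equations plus normalization, the linear system A*pi = b is:
  [-4/5, 2/5, 1/5] . pi = 0
  [1/2, -9/10, 3/10] . pi = 0
  [1, 1, 1] . pi = 1

Solving yields:
  pi_s_1 = 15/58
  pi_s_2 = 17/58
  pi_s_3 = 13/29

Verification (pi * P):
  15/58*1/5 + 17/58*2/5 + 13/29*1/5 = 15/58 = pi_s_1  (ok)
  15/58*1/2 + 17/58*1/10 + 13/29*3/10 = 17/58 = pi_s_2  (ok)
  15/58*3/10 + 17/58*1/2 + 13/29*1/2 = 13/29 = pi_s_3  (ok)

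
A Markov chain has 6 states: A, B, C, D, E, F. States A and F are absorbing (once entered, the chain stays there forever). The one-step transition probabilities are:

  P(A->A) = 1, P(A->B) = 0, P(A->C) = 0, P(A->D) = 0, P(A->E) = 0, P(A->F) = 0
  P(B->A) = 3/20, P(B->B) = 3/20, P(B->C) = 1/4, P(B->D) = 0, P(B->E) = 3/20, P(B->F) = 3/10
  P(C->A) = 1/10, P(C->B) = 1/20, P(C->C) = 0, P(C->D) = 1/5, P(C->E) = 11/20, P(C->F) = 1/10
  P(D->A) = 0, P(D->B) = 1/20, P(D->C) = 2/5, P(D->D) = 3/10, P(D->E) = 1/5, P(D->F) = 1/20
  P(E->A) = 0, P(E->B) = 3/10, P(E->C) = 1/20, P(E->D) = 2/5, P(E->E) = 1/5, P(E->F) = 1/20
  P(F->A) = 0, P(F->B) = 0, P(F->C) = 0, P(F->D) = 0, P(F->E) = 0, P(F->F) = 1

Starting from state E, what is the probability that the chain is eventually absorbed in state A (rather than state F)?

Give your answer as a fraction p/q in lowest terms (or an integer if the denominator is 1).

Let a_i = P(absorbed in A | start in state i).
Boundary conditions: a_A = 1, a_F = 0.
For each transient state i, a_i = sum_j P(i->j) * a_j:
  a_B = 3/20*a_A + 3/20*a_B + 1/4*a_C + 0*a_D + 3/20*a_E + 3/10*a_F
  a_C = 1/10*a_A + 1/20*a_B + 0*a_C + 1/5*a_D + 11/20*a_E + 1/10*a_F
  a_D = 0*a_A + 1/20*a_B + 2/5*a_C + 3/10*a_D + 1/5*a_E + 1/20*a_F
  a_E = 0*a_A + 3/10*a_B + 1/20*a_C + 2/5*a_D + 1/5*a_E + 1/20*a_F

Substituting a_A = 1 and a_F = 0, rearrange to (I - Q) a = r where r[i] = P(i -> A):
  [17/20, -1/4, 0, -3/20] . (a_B, a_C, a_D, a_E) = 3/20
  [-1/20, 1, -1/5, -11/20] . (a_B, a_C, a_D, a_E) = 1/10
  [-1/20, -2/5, 7/10, -1/5] . (a_B, a_C, a_D, a_E) = 0
  [-3/10, -1/20, -2/5, 4/5] . (a_B, a_C, a_D, a_E) = 0

Solving yields:
  a_B = 4875/14854
  a_C = 2517/7427
  a_D = 1279/4244
  a_E = 4381/14854

Starting state is E, so the absorption probability is a_E = 4381/14854.

Answer: 4381/14854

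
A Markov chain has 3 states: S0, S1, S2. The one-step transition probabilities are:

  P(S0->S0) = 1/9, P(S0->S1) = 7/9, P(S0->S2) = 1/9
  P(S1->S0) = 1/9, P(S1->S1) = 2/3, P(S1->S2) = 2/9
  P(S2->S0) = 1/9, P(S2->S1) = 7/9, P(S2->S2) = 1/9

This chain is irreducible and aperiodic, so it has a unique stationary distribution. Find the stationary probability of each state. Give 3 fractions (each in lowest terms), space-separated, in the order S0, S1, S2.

The stationary distribution satisfies pi = pi * P, i.e.:
  pi_S0 = 1/9*pi_S0 + 1/9*pi_S1 + 1/9*pi_S2
  pi_S1 = 7/9*pi_S0 + 2/3*pi_S1 + 7/9*pi_S2
  pi_S2 = 1/9*pi_S0 + 2/9*pi_S1 + 1/9*pi_S2
with normalization: pi_S0 + pi_S1 + pi_S2 = 1.

Using the first 2 balance equations plus normalization, the linear system A*pi = b is:
  [-8/9, 1/9, 1/9] . pi = 0
  [7/9, -1/3, 7/9] . pi = 0
  [1, 1, 1] . pi = 1

Solving yields:
  pi_S0 = 1/9
  pi_S1 = 7/10
  pi_S2 = 17/90

Verification (pi * P):
  1/9*1/9 + 7/10*1/9 + 17/90*1/9 = 1/9 = pi_S0  (ok)
  1/9*7/9 + 7/10*2/3 + 17/90*7/9 = 7/10 = pi_S1  (ok)
  1/9*1/9 + 7/10*2/9 + 17/90*1/9 = 17/90 = pi_S2  (ok)

Answer: 1/9 7/10 17/90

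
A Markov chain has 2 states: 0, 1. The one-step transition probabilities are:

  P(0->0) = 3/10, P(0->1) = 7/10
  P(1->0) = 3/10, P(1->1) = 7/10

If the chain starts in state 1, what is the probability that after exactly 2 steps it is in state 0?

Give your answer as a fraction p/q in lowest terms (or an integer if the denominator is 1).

Computing P^2 by repeated multiplication:
P^1 =
  0: [3/10, 7/10]
  1: [3/10, 7/10]
P^2 =
  0: [3/10, 7/10]
  1: [3/10, 7/10]

(P^2)[1 -> 0] = 3/10

Answer: 3/10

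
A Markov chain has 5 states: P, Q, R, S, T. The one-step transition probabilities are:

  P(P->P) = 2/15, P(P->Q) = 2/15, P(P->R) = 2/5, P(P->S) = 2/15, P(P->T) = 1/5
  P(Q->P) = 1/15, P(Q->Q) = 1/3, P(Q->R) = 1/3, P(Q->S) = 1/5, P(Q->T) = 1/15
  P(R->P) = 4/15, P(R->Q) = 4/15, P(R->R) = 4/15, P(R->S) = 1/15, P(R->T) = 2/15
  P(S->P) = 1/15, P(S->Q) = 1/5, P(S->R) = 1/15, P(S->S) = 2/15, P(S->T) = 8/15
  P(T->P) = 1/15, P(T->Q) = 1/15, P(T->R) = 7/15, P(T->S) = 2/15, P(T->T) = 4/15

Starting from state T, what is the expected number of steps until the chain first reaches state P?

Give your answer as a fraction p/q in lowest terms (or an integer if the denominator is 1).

Let h_i = expected steps to first reach P from state i.
Boundary: h_P = 0.
First-step equations for the other states:
  h_Q = 1 + 1/15*h_P + 1/3*h_Q + 1/3*h_R + 1/5*h_S + 1/15*h_T
  h_R = 1 + 4/15*h_P + 4/15*h_Q + 4/15*h_R + 1/15*h_S + 2/15*h_T
  h_S = 1 + 1/15*h_P + 1/5*h_Q + 1/15*h_R + 2/15*h_S + 8/15*h_T
  h_T = 1 + 1/15*h_P + 1/15*h_Q + 7/15*h_R + 2/15*h_S + 4/15*h_T

Substituting h_P = 0 and rearranging gives the linear system (I - Q) h = 1:
  [2/3, -1/3, -1/5, -1/15] . (h_Q, h_R, h_S, h_T) = 1
  [-4/15, 11/15, -1/15, -2/15] . (h_Q, h_R, h_S, h_T) = 1
  [-1/5, -1/15, 13/15, -8/15] . (h_Q, h_R, h_S, h_T) = 1
  [-1/15, -7/15, -2/15, 11/15] . (h_Q, h_R, h_S, h_T) = 1

Solving yields:
  h_Q = 46200/5867
  h_R = 37245/5867
  h_S = 47730/5867
  h_T = 44580/5867

Starting state is T, so the expected hitting time is h_T = 44580/5867.

Answer: 44580/5867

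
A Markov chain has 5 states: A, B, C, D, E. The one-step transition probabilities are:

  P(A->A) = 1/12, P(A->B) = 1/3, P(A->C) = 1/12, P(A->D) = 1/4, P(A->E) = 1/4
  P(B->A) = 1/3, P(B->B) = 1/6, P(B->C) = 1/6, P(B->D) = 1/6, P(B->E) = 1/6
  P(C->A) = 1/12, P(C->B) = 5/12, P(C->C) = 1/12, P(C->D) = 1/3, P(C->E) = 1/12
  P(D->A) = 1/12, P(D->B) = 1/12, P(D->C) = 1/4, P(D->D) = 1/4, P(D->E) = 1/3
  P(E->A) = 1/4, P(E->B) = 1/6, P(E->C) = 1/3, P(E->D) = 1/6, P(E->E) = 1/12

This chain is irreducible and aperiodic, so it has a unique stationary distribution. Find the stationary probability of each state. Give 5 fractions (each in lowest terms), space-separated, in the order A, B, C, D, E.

Answer: 4772/28013 6237/28013 5252/28013 6482/28013 5270/28013

Derivation:
The stationary distribution satisfies pi = pi * P, i.e.:
  pi_A = 1/12*pi_A + 1/3*pi_B + 1/12*pi_C + 1/12*pi_D + 1/4*pi_E
  pi_B = 1/3*pi_A + 1/6*pi_B + 5/12*pi_C + 1/12*pi_D + 1/6*pi_E
  pi_C = 1/12*pi_A + 1/6*pi_B + 1/12*pi_C + 1/4*pi_D + 1/3*pi_E
  pi_D = 1/4*pi_A + 1/6*pi_B + 1/3*pi_C + 1/4*pi_D + 1/6*pi_E
  pi_E = 1/4*pi_A + 1/6*pi_B + 1/12*pi_C + 1/3*pi_D + 1/12*pi_E
with normalization: pi_A + pi_B + pi_C + pi_D + pi_E = 1.

Using the first 4 balance equations plus normalization, the linear system A*pi = b is:
  [-11/12, 1/3, 1/12, 1/12, 1/4] . pi = 0
  [1/3, -5/6, 5/12, 1/12, 1/6] . pi = 0
  [1/12, 1/6, -11/12, 1/4, 1/3] . pi = 0
  [1/4, 1/6, 1/3, -3/4, 1/6] . pi = 0
  [1, 1, 1, 1, 1] . pi = 1

Solving yields:
  pi_A = 4772/28013
  pi_B = 6237/28013
  pi_C = 5252/28013
  pi_D = 6482/28013
  pi_E = 5270/28013

Verification (pi * P):
  4772/28013*1/12 + 6237/28013*1/3 + 5252/28013*1/12 + 6482/28013*1/12 + 5270/28013*1/4 = 4772/28013 = pi_A  (ok)
  4772/28013*1/3 + 6237/28013*1/6 + 5252/28013*5/12 + 6482/28013*1/12 + 5270/28013*1/6 = 6237/28013 = pi_B  (ok)
  4772/28013*1/12 + 6237/28013*1/6 + 5252/28013*1/12 + 6482/28013*1/4 + 5270/28013*1/3 = 5252/28013 = pi_C  (ok)
  4772/28013*1/4 + 6237/28013*1/6 + 5252/28013*1/3 + 6482/28013*1/4 + 5270/28013*1/6 = 6482/28013 = pi_D  (ok)
  4772/28013*1/4 + 6237/28013*1/6 + 5252/28013*1/12 + 6482/28013*1/3 + 5270/28013*1/12 = 5270/28013 = pi_E  (ok)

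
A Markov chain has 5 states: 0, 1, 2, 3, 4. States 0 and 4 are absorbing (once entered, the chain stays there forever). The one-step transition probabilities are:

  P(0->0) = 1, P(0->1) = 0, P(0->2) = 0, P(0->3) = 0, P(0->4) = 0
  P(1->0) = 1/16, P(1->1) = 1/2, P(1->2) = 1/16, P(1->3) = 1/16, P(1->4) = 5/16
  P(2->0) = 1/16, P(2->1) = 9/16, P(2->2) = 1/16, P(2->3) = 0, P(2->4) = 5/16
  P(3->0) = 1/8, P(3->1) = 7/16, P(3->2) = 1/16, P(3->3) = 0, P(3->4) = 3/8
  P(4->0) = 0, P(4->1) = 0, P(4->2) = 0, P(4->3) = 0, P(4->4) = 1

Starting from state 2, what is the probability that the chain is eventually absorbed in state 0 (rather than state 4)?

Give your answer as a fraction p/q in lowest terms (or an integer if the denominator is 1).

Let a_i = P(absorbed in 0 | start in state i).
Boundary conditions: a_0 = 1, a_4 = 0.
For each transient state i, a_i = sum_j P(i->j) * a_j:
  a_1 = 1/16*a_0 + 1/2*a_1 + 1/16*a_2 + 1/16*a_3 + 5/16*a_4
  a_2 = 1/16*a_0 + 9/16*a_1 + 1/16*a_2 + 0*a_3 + 5/16*a_4
  a_3 = 1/8*a_0 + 7/16*a_1 + 1/16*a_2 + 0*a_3 + 3/8*a_4

Substituting a_0 = 1 and a_4 = 0, rearrange to (I - Q) a = r where r[i] = P(i -> 0):
  [1/2, -1/16, -1/16] . (a_1, a_2, a_3) = 1/16
  [-9/16, 15/16, 0] . (a_1, a_2, a_3) = 1/16
  [-7/16, -1/16, 1] . (a_1, a_2, a_3) = 1/8

Solving yields:
  a_1 = 287/1662
  a_2 = 283/1662
  a_3 = 117/554

Starting state is 2, so the absorption probability is a_2 = 283/1662.

Answer: 283/1662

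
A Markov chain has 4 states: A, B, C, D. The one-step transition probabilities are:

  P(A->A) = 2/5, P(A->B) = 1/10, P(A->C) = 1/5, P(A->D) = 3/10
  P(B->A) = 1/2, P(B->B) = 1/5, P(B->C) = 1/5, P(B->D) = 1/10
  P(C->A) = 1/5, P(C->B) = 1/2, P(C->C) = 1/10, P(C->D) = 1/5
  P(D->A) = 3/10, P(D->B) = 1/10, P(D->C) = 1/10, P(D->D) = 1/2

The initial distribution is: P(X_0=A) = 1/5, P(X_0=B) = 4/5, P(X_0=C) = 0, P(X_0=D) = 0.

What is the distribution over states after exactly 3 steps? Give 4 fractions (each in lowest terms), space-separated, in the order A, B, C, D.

Propagating the distribution step by step (d_{t+1} = d_t * P):
d_0 = (A=1/5, B=4/5, C=0, D=0)
  d_1[A] = 1/5*2/5 + 4/5*1/2 + 0*1/5 + 0*3/10 = 12/25
  d_1[B] = 1/5*1/10 + 4/5*1/5 + 0*1/2 + 0*1/10 = 9/50
  d_1[C] = 1/5*1/5 + 4/5*1/5 + 0*1/10 + 0*1/10 = 1/5
  d_1[D] = 1/5*3/10 + 4/5*1/10 + 0*1/5 + 0*1/2 = 7/50
d_1 = (A=12/25, B=9/50, C=1/5, D=7/50)
  d_2[A] = 12/25*2/5 + 9/50*1/2 + 1/5*1/5 + 7/50*3/10 = 91/250
  d_2[B] = 12/25*1/10 + 9/50*1/5 + 1/5*1/2 + 7/50*1/10 = 99/500
  d_2[C] = 12/25*1/5 + 9/50*1/5 + 1/5*1/10 + 7/50*1/10 = 83/500
  d_2[D] = 12/25*3/10 + 9/50*1/10 + 1/5*1/5 + 7/50*1/2 = 34/125
d_2 = (A=91/250, B=99/500, C=83/500, D=34/125)
  d_3[A] = 91/250*2/5 + 99/500*1/2 + 83/500*1/5 + 34/125*3/10 = 1797/5000
  d_3[B] = 91/250*1/10 + 99/500*1/5 + 83/500*1/2 + 34/125*1/10 = 931/5000
  d_3[C] = 91/250*1/5 + 99/500*1/5 + 83/500*1/10 + 34/125*1/10 = 781/5000
  d_3[D] = 91/250*3/10 + 99/500*1/10 + 83/500*1/5 + 34/125*1/2 = 1491/5000
d_3 = (A=1797/5000, B=931/5000, C=781/5000, D=1491/5000)

Answer: 1797/5000 931/5000 781/5000 1491/5000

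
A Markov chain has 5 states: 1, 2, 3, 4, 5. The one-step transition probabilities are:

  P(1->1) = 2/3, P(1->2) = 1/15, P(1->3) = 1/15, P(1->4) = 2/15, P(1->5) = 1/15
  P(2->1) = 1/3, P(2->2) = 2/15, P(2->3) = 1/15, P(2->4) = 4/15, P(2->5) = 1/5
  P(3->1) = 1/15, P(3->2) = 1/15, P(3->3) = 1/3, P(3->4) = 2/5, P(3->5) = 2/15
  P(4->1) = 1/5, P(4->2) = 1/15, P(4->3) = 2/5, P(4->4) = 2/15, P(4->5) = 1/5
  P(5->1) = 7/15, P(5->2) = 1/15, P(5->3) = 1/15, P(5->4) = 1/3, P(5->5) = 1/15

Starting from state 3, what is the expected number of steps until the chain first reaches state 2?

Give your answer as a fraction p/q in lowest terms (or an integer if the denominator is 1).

Answer: 15

Derivation:
Let h_i = expected steps to first reach 2 from state i.
Boundary: h_2 = 0.
First-step equations for the other states:
  h_1 = 1 + 2/3*h_1 + 1/15*h_2 + 1/15*h_3 + 2/15*h_4 + 1/15*h_5
  h_3 = 1 + 1/15*h_1 + 1/15*h_2 + 1/3*h_3 + 2/5*h_4 + 2/15*h_5
  h_4 = 1 + 1/5*h_1 + 1/15*h_2 + 2/5*h_3 + 2/15*h_4 + 1/5*h_5
  h_5 = 1 + 7/15*h_1 + 1/15*h_2 + 1/15*h_3 + 1/3*h_4 + 1/15*h_5

Substituting h_2 = 0 and rearranging gives the linear system (I - Q) h = 1:
  [1/3, -1/15, -2/15, -1/15] . (h_1, h_3, h_4, h_5) = 1
  [-1/15, 2/3, -2/5, -2/15] . (h_1, h_3, h_4, h_5) = 1
  [-1/5, -2/5, 13/15, -1/5] . (h_1, h_3, h_4, h_5) = 1
  [-7/15, -1/15, -1/3, 14/15] . (h_1, h_3, h_4, h_5) = 1

Solving yields:
  h_1 = 15
  h_3 = 15
  h_4 = 15
  h_5 = 15

Starting state is 3, so the expected hitting time is h_3 = 15.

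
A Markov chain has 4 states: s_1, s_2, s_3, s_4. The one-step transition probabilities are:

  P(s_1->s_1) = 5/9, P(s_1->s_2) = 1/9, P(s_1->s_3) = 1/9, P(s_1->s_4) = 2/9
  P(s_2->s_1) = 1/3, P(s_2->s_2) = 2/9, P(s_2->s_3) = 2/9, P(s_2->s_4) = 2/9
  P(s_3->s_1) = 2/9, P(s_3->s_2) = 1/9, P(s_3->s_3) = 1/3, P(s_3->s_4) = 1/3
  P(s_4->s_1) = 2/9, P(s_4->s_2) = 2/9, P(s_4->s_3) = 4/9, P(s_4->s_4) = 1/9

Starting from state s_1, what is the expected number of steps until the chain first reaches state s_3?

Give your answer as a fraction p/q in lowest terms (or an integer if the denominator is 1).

Let h_i = expected steps to first reach s_3 from state i.
Boundary: h_s_3 = 0.
First-step equations for the other states:
  h_s_1 = 1 + 5/9*h_s_1 + 1/9*h_s_2 + 1/9*h_s_3 + 2/9*h_s_4
  h_s_2 = 1 + 1/3*h_s_1 + 2/9*h_s_2 + 2/9*h_s_3 + 2/9*h_s_4
  h_s_4 = 1 + 2/9*h_s_1 + 2/9*h_s_2 + 4/9*h_s_3 + 1/9*h_s_4

Substituting h_s_3 = 0 and rearranging gives the linear system (I - Q) h = 1:
  [4/9, -1/9, -2/9] . (h_s_1, h_s_2, h_s_4) = 1
  [-1/3, 7/9, -2/9] . (h_s_1, h_s_2, h_s_4) = 1
  [-2/9, -2/9, 8/9] . (h_s_1, h_s_2, h_s_4) = 1

Solving yields:
  h_s_1 = 36/7
  h_s_2 = 9/2
  h_s_4 = 99/28

Starting state is s_1, so the expected hitting time is h_s_1 = 36/7.

Answer: 36/7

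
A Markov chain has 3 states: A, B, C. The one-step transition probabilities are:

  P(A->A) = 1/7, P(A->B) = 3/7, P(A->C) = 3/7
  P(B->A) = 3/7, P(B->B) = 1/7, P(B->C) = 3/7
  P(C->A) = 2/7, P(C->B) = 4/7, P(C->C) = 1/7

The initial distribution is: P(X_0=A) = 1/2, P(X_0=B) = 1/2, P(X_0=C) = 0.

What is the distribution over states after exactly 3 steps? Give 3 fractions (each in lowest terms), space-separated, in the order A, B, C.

Propagating the distribution step by step (d_{t+1} = d_t * P):
d_0 = (A=1/2, B=1/2, C=0)
  d_1[A] = 1/2*1/7 + 1/2*3/7 + 0*2/7 = 2/7
  d_1[B] = 1/2*3/7 + 1/2*1/7 + 0*4/7 = 2/7
  d_1[C] = 1/2*3/7 + 1/2*3/7 + 0*1/7 = 3/7
d_1 = (A=2/7, B=2/7, C=3/7)
  d_2[A] = 2/7*1/7 + 2/7*3/7 + 3/7*2/7 = 2/7
  d_2[B] = 2/7*3/7 + 2/7*1/7 + 3/7*4/7 = 20/49
  d_2[C] = 2/7*3/7 + 2/7*3/7 + 3/7*1/7 = 15/49
d_2 = (A=2/7, B=20/49, C=15/49)
  d_3[A] = 2/7*1/7 + 20/49*3/7 + 15/49*2/7 = 104/343
  d_3[B] = 2/7*3/7 + 20/49*1/7 + 15/49*4/7 = 122/343
  d_3[C] = 2/7*3/7 + 20/49*3/7 + 15/49*1/7 = 117/343
d_3 = (A=104/343, B=122/343, C=117/343)

Answer: 104/343 122/343 117/343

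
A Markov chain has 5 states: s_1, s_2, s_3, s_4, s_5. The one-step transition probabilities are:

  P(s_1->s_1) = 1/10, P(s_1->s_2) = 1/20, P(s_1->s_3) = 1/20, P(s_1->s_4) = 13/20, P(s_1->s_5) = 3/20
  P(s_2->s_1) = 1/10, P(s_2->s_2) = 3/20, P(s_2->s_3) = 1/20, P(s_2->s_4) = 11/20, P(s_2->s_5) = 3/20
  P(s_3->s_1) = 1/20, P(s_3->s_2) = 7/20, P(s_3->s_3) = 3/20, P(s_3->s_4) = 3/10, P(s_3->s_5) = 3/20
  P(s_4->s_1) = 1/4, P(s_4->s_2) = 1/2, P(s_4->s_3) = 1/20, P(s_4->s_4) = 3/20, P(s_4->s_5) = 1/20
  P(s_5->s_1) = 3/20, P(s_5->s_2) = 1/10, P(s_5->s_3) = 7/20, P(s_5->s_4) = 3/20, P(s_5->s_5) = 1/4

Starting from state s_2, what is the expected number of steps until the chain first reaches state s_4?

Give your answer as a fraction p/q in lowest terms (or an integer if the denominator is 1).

Answer: 1200/559

Derivation:
Let h_i = expected steps to first reach s_4 from state i.
Boundary: h_s_4 = 0.
First-step equations for the other states:
  h_s_1 = 1 + 1/10*h_s_1 + 1/20*h_s_2 + 1/20*h_s_3 + 13/20*h_s_4 + 3/20*h_s_5
  h_s_2 = 1 + 1/10*h_s_1 + 3/20*h_s_2 + 1/20*h_s_3 + 11/20*h_s_4 + 3/20*h_s_5
  h_s_3 = 1 + 1/20*h_s_1 + 7/20*h_s_2 + 3/20*h_s_3 + 3/10*h_s_4 + 3/20*h_s_5
  h_s_5 = 1 + 3/20*h_s_1 + 1/10*h_s_2 + 7/20*h_s_3 + 3/20*h_s_4 + 1/4*h_s_5

Substituting h_s_4 = 0 and rearranging gives the linear system (I - Q) h = 1:
  [9/10, -1/20, -1/20, -3/20] . (h_s_1, h_s_2, h_s_3, h_s_5) = 1
  [-1/10, 17/20, -1/20, -3/20] . (h_s_1, h_s_2, h_s_3, h_s_5) = 1
  [-1/20, -7/20, 17/20, -3/20] . (h_s_1, h_s_2, h_s_3, h_s_5) = 1
  [-3/20, -1/10, -7/20, 3/4] . (h_s_1, h_s_2, h_s_3, h_s_5) = 1

Solving yields:
  h_s_1 = 1080/559
  h_s_2 = 1200/559
  h_s_3 = 1540/559
  h_s_5 = 1840/559

Starting state is s_2, so the expected hitting time is h_s_2 = 1200/559.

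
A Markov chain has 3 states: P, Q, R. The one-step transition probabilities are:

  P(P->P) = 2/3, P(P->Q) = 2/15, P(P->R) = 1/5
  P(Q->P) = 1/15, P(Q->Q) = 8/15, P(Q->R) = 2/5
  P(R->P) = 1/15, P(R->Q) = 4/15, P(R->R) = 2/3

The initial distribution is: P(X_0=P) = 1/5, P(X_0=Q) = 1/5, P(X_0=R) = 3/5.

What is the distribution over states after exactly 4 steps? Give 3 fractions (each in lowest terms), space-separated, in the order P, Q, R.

Answer: 1603/9375 27928/84375 8404/16875

Derivation:
Propagating the distribution step by step (d_{t+1} = d_t * P):
d_0 = (P=1/5, Q=1/5, R=3/5)
  d_1[P] = 1/5*2/3 + 1/5*1/15 + 3/5*1/15 = 14/75
  d_1[Q] = 1/5*2/15 + 1/5*8/15 + 3/5*4/15 = 22/75
  d_1[R] = 1/5*1/5 + 1/5*2/5 + 3/5*2/3 = 13/25
d_1 = (P=14/75, Q=22/75, R=13/25)
  d_2[P] = 14/75*2/3 + 22/75*1/15 + 13/25*1/15 = 67/375
  d_2[Q] = 14/75*2/15 + 22/75*8/15 + 13/25*4/15 = 8/25
  d_2[R] = 14/75*1/5 + 22/75*2/5 + 13/25*2/3 = 188/375
d_2 = (P=67/375, Q=8/25, R=188/375)
  d_3[P] = 67/375*2/3 + 8/25*1/15 + 188/375*1/15 = 326/1875
  d_3[Q] = 67/375*2/15 + 8/25*8/15 + 188/375*4/15 = 1846/5625
  d_3[R] = 67/375*1/5 + 8/25*2/5 + 188/375*2/3 = 2801/5625
d_3 = (P=326/1875, Q=1846/5625, R=2801/5625)
  d_4[P] = 326/1875*2/3 + 1846/5625*1/15 + 2801/5625*1/15 = 1603/9375
  d_4[Q] = 326/1875*2/15 + 1846/5625*8/15 + 2801/5625*4/15 = 27928/84375
  d_4[R] = 326/1875*1/5 + 1846/5625*2/5 + 2801/5625*2/3 = 8404/16875
d_4 = (P=1603/9375, Q=27928/84375, R=8404/16875)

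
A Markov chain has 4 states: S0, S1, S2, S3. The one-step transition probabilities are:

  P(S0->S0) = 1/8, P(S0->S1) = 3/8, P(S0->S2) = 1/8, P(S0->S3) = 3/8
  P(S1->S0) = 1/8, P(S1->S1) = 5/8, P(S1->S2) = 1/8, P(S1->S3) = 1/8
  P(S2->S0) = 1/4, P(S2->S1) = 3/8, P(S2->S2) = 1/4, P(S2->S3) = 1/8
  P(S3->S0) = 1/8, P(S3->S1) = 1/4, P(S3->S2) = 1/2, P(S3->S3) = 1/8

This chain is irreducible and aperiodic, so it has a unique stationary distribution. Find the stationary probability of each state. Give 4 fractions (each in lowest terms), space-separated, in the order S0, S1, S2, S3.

Answer: 67/442 209/442 47/221 36/221

Derivation:
The stationary distribution satisfies pi = pi * P, i.e.:
  pi_S0 = 1/8*pi_S0 + 1/8*pi_S1 + 1/4*pi_S2 + 1/8*pi_S3
  pi_S1 = 3/8*pi_S0 + 5/8*pi_S1 + 3/8*pi_S2 + 1/4*pi_S3
  pi_S2 = 1/8*pi_S0 + 1/8*pi_S1 + 1/4*pi_S2 + 1/2*pi_S3
  pi_S3 = 3/8*pi_S0 + 1/8*pi_S1 + 1/8*pi_S2 + 1/8*pi_S3
with normalization: pi_S0 + pi_S1 + pi_S2 + pi_S3 = 1.

Using the first 3 balance equations plus normalization, the linear system A*pi = b is:
  [-7/8, 1/8, 1/4, 1/8] . pi = 0
  [3/8, -3/8, 3/8, 1/4] . pi = 0
  [1/8, 1/8, -3/4, 1/2] . pi = 0
  [1, 1, 1, 1] . pi = 1

Solving yields:
  pi_S0 = 67/442
  pi_S1 = 209/442
  pi_S2 = 47/221
  pi_S3 = 36/221

Verification (pi * P):
  67/442*1/8 + 209/442*1/8 + 47/221*1/4 + 36/221*1/8 = 67/442 = pi_S0  (ok)
  67/442*3/8 + 209/442*5/8 + 47/221*3/8 + 36/221*1/4 = 209/442 = pi_S1  (ok)
  67/442*1/8 + 209/442*1/8 + 47/221*1/4 + 36/221*1/2 = 47/221 = pi_S2  (ok)
  67/442*3/8 + 209/442*1/8 + 47/221*1/8 + 36/221*1/8 = 36/221 = pi_S3  (ok)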